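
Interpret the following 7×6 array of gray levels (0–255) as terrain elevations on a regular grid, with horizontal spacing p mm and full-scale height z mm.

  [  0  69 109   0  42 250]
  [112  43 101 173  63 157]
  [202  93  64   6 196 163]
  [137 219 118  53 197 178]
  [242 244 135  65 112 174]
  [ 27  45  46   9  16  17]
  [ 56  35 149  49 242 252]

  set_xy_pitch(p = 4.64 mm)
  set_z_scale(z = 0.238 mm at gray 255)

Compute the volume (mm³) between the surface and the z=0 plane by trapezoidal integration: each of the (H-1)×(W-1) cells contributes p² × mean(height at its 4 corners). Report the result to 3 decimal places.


64.091

height_mm = gray/255 × 0.238; cell vol = 4.64² × mean(4 corners)
unit = 4.64² × 0.238 / (4×255) = 0.00502357 mm³ per gray-sum
row 0: Σ corner-gray over 5 cells = 1719  → 8.6355
row 1: Σ corner-gray over 5 cells = 2112  → 10.6098
row 2: Σ corner-gray over 5 cells = 2572  → 12.9206
row 3: Σ corner-gray over 5 cells = 3017  → 15.1561
row 4: Σ corner-gray over 5 cells = 1804  → 9.0625
row 5: Σ corner-gray over 5 cells = 1534  → 7.7062
Σ rows: total corner-gray = 12758  → 64.0907 mm³


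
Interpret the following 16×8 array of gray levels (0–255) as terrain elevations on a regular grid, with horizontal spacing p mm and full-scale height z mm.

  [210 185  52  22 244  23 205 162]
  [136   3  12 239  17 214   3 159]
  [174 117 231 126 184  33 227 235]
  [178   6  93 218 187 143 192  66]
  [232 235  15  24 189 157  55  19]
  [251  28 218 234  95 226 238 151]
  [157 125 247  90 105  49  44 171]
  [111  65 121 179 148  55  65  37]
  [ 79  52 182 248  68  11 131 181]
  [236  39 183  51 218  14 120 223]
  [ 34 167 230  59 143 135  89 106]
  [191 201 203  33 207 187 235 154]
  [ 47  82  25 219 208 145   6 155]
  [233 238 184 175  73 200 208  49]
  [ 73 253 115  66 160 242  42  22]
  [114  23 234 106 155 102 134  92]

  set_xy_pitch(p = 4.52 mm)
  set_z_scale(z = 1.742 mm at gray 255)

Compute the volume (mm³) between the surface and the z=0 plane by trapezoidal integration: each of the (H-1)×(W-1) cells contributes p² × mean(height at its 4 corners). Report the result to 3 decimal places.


height_mm = gray/255 × 1.742; cell vol = 4.52² × mean(4 corners)
unit = 4.52² × 1.742 / (4×255) = 0.0348919 mm³ per gray-sum
row 0: Σ corner-gray over 7 cells = 3105  → 108.3394
row 1: Σ corner-gray over 7 cells = 3516  → 122.6800
row 2: Σ corner-gray over 7 cells = 4167  → 145.3946
row 3: Σ corner-gray over 7 cells = 3523  → 122.9242
row 4: Σ corner-gray over 7 cells = 4081  → 142.3939
row 5: Σ corner-gray over 7 cells = 4128  → 144.0338
row 6: Σ corner-gray over 7 cells = 3062  → 106.8391
row 7: Σ corner-gray over 7 cells = 3058  → 106.6995
row 8: Σ corner-gray over 7 cells = 3353  → 116.9926
row 9: Σ corner-gray over 7 cells = 3495  → 121.9473
row 10: Σ corner-gray over 7 cells = 4263  → 148.7442
row 11: Σ corner-gray over 7 cells = 4049  → 141.2774
row 12: Σ corner-gray over 7 cells = 4010  → 139.9166
row 13: Σ corner-gray over 7 cells = 4289  → 149.6514
row 14: Σ corner-gray over 7 cells = 3565  → 124.3897
Σ rows: total corner-gray = 55664  → 1942.2237 mm³

1942.224


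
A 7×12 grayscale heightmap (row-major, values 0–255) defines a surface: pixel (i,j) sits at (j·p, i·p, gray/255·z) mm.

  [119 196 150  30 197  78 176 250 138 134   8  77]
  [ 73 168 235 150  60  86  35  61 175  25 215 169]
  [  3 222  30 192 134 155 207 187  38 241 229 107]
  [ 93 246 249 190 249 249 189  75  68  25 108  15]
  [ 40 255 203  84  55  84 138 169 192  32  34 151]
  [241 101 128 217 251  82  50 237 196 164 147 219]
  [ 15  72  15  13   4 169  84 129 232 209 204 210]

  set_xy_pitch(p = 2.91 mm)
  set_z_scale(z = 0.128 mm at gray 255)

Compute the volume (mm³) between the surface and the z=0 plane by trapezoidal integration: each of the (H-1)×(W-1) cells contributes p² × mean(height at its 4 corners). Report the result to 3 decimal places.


height_mm = gray/255 × 0.128; cell vol = 2.91² × mean(4 corners)
unit = 2.91² × 0.128 / (4×255) = 0.00106266 mm³ per gray-sum
row 0: Σ corner-gray over 11 cells = 5572  → 5.9212
row 1: Σ corner-gray over 11 cells = 6042  → 6.4206
row 2: Σ corner-gray over 11 cells = 6784  → 7.2091
row 3: Σ corner-gray over 11 cells = 6087  → 6.4684
row 4: Σ corner-gray over 11 cells = 6289  → 6.6831
row 5: Σ corner-gray over 11 cells = 6093  → 6.4748
Σ rows: total corner-gray = 36867  → 39.1772 mm³

39.177


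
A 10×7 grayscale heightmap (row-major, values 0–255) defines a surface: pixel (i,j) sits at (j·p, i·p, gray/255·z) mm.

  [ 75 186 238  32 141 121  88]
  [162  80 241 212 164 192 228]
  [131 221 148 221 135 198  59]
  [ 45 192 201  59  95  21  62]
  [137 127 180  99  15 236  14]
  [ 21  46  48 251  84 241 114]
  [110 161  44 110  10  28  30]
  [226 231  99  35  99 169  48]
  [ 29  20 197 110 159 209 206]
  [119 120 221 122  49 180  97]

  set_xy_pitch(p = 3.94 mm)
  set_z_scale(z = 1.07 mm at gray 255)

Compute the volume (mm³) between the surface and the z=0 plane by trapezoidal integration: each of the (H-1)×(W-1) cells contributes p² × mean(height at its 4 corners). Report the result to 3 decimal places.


455.886

height_mm = gray/255 × 1.07; cell vol = 3.94² × mean(4 corners)
unit = 3.94² × 1.07 / (4×255) = 0.0162846 mm³ per gray-sum
row 0: Σ corner-gray over 6 cells = 3767  → 61.3439
row 1: Σ corner-gray over 6 cells = 4204  → 68.4603
row 2: Σ corner-gray over 6 cells = 3279  → 53.3971
row 3: Σ corner-gray over 6 cells = 2708  → 44.0986
row 4: Σ corner-gray over 6 cells = 2940  → 47.8766
row 5: Σ corner-gray over 6 cells = 2321  → 37.7965
row 6: Σ corner-gray over 6 cells = 2386  → 38.8550
row 7: Σ corner-gray over 6 cells = 3165  → 51.5406
row 8: Σ corner-gray over 6 cells = 3225  → 52.5177
Σ rows: total corner-gray = 27995  → 455.8863 mm³


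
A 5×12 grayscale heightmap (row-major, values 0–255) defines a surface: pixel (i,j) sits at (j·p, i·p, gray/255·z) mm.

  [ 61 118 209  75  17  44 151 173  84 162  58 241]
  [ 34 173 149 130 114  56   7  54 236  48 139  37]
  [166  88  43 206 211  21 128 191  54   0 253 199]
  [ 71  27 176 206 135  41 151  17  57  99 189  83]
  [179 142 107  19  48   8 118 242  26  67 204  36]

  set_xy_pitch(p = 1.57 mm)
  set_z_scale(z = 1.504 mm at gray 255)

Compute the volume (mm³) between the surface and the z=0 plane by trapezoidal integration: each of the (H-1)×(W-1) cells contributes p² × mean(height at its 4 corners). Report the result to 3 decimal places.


height_mm = gray/255 × 1.504; cell vol = 1.57² × mean(4 corners)
unit = 1.57² × 1.504 / (4×255) = 0.00363452 mm³ per gray-sum
row 0: Σ corner-gray over 11 cells = 4767  → 17.3258
row 1: Σ corner-gray over 11 cells = 5038  → 18.3107
row 2: Σ corner-gray over 11 cells = 5105  → 18.5542
row 3: Σ corner-gray over 11 cells = 4527  → 16.4535
Σ rows: total corner-gray = 19437  → 70.6441 mm³

70.644


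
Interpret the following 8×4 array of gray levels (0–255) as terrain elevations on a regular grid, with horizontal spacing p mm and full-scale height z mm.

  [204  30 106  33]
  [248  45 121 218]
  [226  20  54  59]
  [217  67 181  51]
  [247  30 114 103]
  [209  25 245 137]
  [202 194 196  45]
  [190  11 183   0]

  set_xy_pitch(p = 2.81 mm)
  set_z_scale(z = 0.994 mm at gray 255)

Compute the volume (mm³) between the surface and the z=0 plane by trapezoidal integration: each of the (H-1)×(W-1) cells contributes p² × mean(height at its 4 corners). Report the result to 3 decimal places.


78.326

height_mm = gray/255 × 0.994; cell vol = 2.81² × mean(4 corners)
unit = 2.81² × 0.994 / (4×255) = 0.00769483 mm³ per gray-sum
row 0: Σ corner-gray over 3 cells = 1307  → 10.0571
row 1: Σ corner-gray over 3 cells = 1231  → 9.4723
row 2: Σ corner-gray over 3 cells = 1197  → 9.2107
row 3: Σ corner-gray over 3 cells = 1402  → 10.7881
row 4: Σ corner-gray over 3 cells = 1524  → 11.7269
row 5: Σ corner-gray over 3 cells = 1913  → 14.7202
row 6: Σ corner-gray over 3 cells = 1605  → 12.3502
Σ rows: total corner-gray = 10179  → 78.3256 mm³


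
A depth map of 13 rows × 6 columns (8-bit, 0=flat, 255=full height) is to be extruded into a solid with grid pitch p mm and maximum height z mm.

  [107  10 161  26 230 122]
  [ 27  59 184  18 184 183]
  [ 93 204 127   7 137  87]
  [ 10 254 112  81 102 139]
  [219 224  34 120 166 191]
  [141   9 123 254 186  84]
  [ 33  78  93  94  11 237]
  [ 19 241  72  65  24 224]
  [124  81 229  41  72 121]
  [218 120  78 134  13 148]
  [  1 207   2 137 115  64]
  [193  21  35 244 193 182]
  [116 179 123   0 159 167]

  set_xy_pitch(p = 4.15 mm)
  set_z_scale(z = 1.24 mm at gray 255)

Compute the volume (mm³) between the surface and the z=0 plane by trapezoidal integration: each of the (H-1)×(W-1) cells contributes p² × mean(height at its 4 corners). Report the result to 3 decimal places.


height_mm = gray/255 × 1.24; cell vol = 4.15² × mean(4 corners)
unit = 4.15² × 1.24 / (4×255) = 0.0209372 mm³ per gray-sum
row 0: Σ corner-gray over 5 cells = 2183  → 45.7058
row 1: Σ corner-gray over 5 cells = 2230  → 46.6899
row 2: Σ corner-gray over 5 cells = 2377  → 49.7676
row 3: Σ corner-gray over 5 cells = 2745  → 57.4725
row 4: Σ corner-gray over 5 cells = 2867  → 60.0268
row 5: Σ corner-gray over 5 cells = 2191  → 45.8733
row 6: Σ corner-gray over 5 cells = 1869  → 39.1315
row 7: Σ corner-gray over 5 cells = 2138  → 44.7636
row 8: Σ corner-gray over 5 cells = 2147  → 44.9521
row 9: Σ corner-gray over 5 cells = 2043  → 42.7746
row 10: Σ corner-gray over 5 cells = 2348  → 49.1604
row 11: Σ corner-gray over 5 cells = 2566  → 53.7247
Σ rows: total corner-gray = 27704  → 580.0430 mm³

580.043


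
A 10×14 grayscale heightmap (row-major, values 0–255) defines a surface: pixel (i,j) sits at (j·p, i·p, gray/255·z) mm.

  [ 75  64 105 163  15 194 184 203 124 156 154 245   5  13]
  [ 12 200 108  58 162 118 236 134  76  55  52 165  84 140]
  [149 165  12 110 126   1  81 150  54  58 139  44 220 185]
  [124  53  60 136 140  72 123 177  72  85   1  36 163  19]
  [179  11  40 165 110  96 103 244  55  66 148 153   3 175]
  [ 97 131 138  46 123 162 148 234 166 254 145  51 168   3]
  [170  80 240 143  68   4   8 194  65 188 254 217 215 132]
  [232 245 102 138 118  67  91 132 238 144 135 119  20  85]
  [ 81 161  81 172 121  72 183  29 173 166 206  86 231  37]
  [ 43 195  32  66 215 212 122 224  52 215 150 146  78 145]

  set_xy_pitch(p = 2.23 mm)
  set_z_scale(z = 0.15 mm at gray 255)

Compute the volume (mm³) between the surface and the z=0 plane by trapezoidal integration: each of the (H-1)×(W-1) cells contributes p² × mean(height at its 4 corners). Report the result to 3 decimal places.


41.628

height_mm = gray/255 × 0.15; cell vol = 2.23² × mean(4 corners)
unit = 2.23² × 0.15 / (4×255) = 0.000731309 mm³ per gray-sum
row 0: Σ corner-gray over 13 cells = 6360  → 4.6511
row 1: Σ corner-gray over 13 cells = 5702  → 4.1699
row 2: Σ corner-gray over 13 cells = 5033  → 3.6807
row 3: Σ corner-gray over 13 cells = 5121  → 3.7450
row 4: Σ corner-gray over 13 cells = 6374  → 4.6614
row 5: Σ corner-gray over 13 cells = 7286  → 5.3283
row 6: Σ corner-gray over 13 cells = 7069  → 5.1696
row 7: Σ corner-gray over 13 cells = 6895  → 5.0424
row 8: Σ corner-gray over 13 cells = 7082  → 5.1791
Σ rows: total corner-gray = 56922  → 41.6276 mm³


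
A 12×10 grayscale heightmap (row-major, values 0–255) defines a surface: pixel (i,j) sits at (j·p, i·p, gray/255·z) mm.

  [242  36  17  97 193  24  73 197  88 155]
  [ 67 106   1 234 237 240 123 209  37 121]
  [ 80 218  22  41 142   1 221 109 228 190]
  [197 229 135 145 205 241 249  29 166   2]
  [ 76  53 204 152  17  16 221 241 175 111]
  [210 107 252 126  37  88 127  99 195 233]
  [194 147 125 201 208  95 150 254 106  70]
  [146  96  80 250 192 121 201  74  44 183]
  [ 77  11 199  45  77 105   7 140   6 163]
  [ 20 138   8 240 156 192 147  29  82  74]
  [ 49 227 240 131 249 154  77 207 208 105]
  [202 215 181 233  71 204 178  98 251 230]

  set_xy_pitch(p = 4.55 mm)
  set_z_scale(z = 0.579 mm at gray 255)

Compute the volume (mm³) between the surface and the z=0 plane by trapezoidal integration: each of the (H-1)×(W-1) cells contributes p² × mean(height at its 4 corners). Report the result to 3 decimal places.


637.707

height_mm = gray/255 × 0.579; cell vol = 4.55² × mean(4 corners)
unit = 4.55² × 0.579 / (4×255) = 0.0117517 mm³ per gray-sum
row 0: Σ corner-gray over 9 cells = 4409  → 51.8133
row 1: Σ corner-gray over 9 cells = 4796  → 56.3612
row 2: Σ corner-gray over 9 cells = 5231  → 61.4732
row 3: Σ corner-gray over 9 cells = 5342  → 62.7777
row 4: Σ corner-gray over 9 cells = 4850  → 56.9958
row 5: Σ corner-gray over 9 cells = 5341  → 62.7659
row 6: Σ corner-gray over 9 cells = 5281  → 62.0608
row 7: Σ corner-gray over 9 cells = 3865  → 45.4204
row 8: Σ corner-gray over 9 cells = 3498  → 41.1075
row 9: Σ corner-gray over 9 cells = 5218  → 61.3204
row 10: Σ corner-gray over 9 cells = 6434  → 75.6105
Σ rows: total corner-gray = 54265  → 637.7067 mm³


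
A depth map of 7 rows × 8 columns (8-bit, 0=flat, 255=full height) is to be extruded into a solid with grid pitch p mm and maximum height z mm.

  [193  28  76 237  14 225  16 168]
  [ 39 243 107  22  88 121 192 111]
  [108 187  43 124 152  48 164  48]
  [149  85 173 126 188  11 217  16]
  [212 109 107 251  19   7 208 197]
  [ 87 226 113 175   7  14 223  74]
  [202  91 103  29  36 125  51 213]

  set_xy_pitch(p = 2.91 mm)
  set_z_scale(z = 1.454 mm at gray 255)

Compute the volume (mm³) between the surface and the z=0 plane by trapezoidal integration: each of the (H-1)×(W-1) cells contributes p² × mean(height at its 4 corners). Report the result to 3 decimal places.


height_mm = gray/255 × 1.454; cell vol = 2.91² × mean(4 corners)
unit = 2.91² × 1.454 / (4×255) = 0.0120712 mm³ per gray-sum
row 0: Σ corner-gray over 7 cells = 3249  → 39.2193
row 1: Σ corner-gray over 7 cells = 3288  → 39.6901
row 2: Σ corner-gray over 7 cells = 3357  → 40.5230
row 3: Σ corner-gray over 7 cells = 3576  → 43.1666
row 4: Σ corner-gray over 7 cells = 3488  → 42.1043
row 5: Σ corner-gray over 7 cells = 2962  → 35.7549
Σ rows: total corner-gray = 19920  → 240.4582 mm³

240.458


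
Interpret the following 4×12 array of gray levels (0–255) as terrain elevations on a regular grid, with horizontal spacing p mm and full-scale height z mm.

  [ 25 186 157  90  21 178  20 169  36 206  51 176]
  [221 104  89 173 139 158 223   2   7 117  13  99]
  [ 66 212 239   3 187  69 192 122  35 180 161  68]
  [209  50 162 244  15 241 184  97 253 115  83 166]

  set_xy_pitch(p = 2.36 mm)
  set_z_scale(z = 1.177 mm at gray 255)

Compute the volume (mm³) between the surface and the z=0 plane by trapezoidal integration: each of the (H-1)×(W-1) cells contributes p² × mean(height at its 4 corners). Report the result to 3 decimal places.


height_mm = gray/255 × 1.177; cell vol = 2.36² × mean(4 corners)
unit = 2.36² × 1.177 / (4×255) = 0.00642688 mm³ per gray-sum
row 0: Σ corner-gray over 11 cells = 4799  → 30.8426
row 1: Σ corner-gray over 11 cells = 5304  → 34.0882
row 2: Σ corner-gray over 11 cells = 6197  → 39.8274
Σ rows: total corner-gray = 16300  → 104.7582 mm³

104.758


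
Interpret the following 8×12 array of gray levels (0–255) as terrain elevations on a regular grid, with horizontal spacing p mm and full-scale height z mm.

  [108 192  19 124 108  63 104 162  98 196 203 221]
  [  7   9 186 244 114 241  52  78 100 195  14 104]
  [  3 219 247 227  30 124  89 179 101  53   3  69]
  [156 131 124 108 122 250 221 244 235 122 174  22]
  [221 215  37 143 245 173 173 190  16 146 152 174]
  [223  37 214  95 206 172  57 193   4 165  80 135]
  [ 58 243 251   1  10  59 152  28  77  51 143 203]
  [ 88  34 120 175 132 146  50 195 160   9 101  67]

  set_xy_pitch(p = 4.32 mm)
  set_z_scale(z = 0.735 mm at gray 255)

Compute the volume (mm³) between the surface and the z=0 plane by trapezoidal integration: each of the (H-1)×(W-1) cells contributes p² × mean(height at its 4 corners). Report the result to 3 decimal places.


height_mm = gray/255 × 0.735; cell vol = 4.32² × mean(4 corners)
unit = 4.32² × 0.735 / (4×255) = 0.0134479 mm³ per gray-sum
row 0: Σ corner-gray over 11 cells = 5444  → 73.2104
row 1: Σ corner-gray over 11 cells = 5193  → 69.8350
row 2: Σ corner-gray over 11 cells = 6256  → 84.1301
row 3: Σ corner-gray over 11 cells = 7015  → 94.3371
row 4: Σ corner-gray over 11 cells = 6179  → 83.0946
row 5: Σ corner-gray over 11 cells = 5095  → 68.5171
row 6: Σ corner-gray over 11 cells = 4690  → 63.0707
Σ rows: total corner-gray = 39872  → 536.1949 mm³

536.195


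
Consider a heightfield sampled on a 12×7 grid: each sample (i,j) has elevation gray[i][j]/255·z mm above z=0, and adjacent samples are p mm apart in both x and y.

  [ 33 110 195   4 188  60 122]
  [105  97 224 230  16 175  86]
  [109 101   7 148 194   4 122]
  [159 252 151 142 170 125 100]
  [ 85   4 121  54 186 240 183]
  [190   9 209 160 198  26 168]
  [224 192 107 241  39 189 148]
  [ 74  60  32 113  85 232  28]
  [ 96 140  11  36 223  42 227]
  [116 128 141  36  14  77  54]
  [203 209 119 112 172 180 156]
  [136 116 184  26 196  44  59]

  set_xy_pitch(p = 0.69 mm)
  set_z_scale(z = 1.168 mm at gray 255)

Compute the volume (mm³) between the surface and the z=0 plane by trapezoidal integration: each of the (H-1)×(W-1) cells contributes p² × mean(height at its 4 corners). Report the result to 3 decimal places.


height_mm = gray/255 × 1.168; cell vol = 0.69² × mean(4 corners)
unit = 0.69² × 1.168 / (4×255) = 0.000545181 mm³ per gray-sum
row 0: Σ corner-gray over 6 cells = 2944  → 1.6050
row 1: Σ corner-gray over 6 cells = 2814  → 1.5341
row 2: Σ corner-gray over 6 cells = 3078  → 1.6781
row 3: Σ corner-gray over 6 cells = 3417  → 1.8629
row 4: Σ corner-gray over 6 cells = 3040  → 1.6574
row 5: Σ corner-gray over 6 cells = 3470  → 1.8918
row 6: Σ corner-gray over 6 cells = 3054  → 1.6650
row 7: Σ corner-gray over 6 cells = 2373  → 1.2937
row 8: Σ corner-gray over 6 cells = 2189  → 1.1934
row 9: Σ corner-gray over 6 cells = 2905  → 1.5838
row 10: Σ corner-gray over 6 cells = 3270  → 1.7827
Σ rows: total corner-gray = 32554  → 17.7478 mm³

17.748


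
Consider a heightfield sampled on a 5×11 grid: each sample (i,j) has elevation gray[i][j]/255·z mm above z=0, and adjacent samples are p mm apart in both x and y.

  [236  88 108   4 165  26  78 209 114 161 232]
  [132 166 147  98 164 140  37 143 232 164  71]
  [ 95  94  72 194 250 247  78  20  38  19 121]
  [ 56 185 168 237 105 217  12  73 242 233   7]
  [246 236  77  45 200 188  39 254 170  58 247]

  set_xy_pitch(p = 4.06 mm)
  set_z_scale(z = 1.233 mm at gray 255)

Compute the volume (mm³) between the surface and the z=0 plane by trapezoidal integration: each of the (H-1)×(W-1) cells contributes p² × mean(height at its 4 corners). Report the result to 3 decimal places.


height_mm = gray/255 × 1.233; cell vol = 4.06² × mean(4 corners)
unit = 4.06² × 1.233 / (4×255) = 0.0199258 mm³ per gray-sum
row 0: Σ corner-gray over 10 cells = 5159  → 102.7970
row 1: Σ corner-gray over 10 cells = 5025  → 100.1270
row 2: Σ corner-gray over 10 cells = 5247  → 104.5505
row 3: Σ corner-gray over 10 cells = 6034  → 120.2321
Σ rows: total corner-gray = 21465  → 427.7065 mm³

427.707


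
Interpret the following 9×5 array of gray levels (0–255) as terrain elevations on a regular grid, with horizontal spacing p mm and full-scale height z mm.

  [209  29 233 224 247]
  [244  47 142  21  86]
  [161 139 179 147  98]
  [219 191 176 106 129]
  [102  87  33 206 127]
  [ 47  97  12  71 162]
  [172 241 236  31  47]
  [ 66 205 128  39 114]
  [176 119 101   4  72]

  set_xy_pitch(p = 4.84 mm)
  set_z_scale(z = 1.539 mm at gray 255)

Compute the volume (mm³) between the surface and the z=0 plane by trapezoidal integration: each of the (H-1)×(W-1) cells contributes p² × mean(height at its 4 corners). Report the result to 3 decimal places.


height_mm = gray/255 × 1.539; cell vol = 4.84² × mean(4 corners)
unit = 4.84² × 1.539 / (4×255) = 0.0353451 mm³ per gray-sum
row 0: Σ corner-gray over 4 cells = 2178  → 76.9816
row 1: Σ corner-gray over 4 cells = 1939  → 68.5341
row 2: Σ corner-gray over 4 cells = 2483  → 87.7619
row 3: Σ corner-gray over 4 cells = 2175  → 76.8756
row 4: Σ corner-gray over 4 cells = 1450  → 51.2504
row 5: Σ corner-gray over 4 cells = 1804  → 63.7626
row 6: Σ corner-gray over 4 cells = 2159  → 76.3101
row 7: Σ corner-gray over 4 cells = 1620  → 57.2591
Σ rows: total corner-gray = 15808  → 558.7353 mm³

558.735


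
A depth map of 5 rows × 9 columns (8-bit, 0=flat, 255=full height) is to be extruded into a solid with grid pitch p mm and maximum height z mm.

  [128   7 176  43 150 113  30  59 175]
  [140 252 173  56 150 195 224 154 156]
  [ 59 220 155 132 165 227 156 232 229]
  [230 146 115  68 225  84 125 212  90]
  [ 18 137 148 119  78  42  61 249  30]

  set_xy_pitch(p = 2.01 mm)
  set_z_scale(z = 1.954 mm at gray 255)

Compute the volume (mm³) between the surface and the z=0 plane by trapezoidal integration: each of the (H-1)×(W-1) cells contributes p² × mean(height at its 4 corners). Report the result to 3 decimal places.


145.868

height_mm = gray/255 × 1.954; cell vol = 2.01² × mean(4 corners)
unit = 2.01² × 1.954 / (4×255) = 0.00773956 mm³ per gray-sum
row 0: Σ corner-gray over 8 cells = 4163  → 32.2198
row 1: Σ corner-gray over 8 cells = 5566  → 43.0784
row 2: Σ corner-gray over 8 cells = 5132  → 39.7194
row 3: Σ corner-gray over 8 cells = 3986  → 30.8499
Σ rows: total corner-gray = 18847  → 145.8676 mm³


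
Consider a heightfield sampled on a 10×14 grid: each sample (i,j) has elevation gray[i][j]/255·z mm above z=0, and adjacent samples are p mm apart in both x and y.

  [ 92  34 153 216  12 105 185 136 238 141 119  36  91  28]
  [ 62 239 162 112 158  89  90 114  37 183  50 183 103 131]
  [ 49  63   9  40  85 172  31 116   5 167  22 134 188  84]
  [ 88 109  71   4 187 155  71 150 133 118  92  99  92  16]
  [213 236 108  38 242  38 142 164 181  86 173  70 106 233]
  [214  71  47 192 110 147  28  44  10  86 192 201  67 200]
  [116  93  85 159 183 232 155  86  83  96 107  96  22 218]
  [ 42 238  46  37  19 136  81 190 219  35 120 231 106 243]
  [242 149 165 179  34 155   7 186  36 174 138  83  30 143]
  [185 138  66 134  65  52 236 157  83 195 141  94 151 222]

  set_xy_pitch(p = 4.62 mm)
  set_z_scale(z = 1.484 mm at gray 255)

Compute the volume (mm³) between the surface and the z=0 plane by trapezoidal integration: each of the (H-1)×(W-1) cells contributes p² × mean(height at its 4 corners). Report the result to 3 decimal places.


height_mm = gray/255 × 1.484; cell vol = 4.62² × mean(4 corners)
unit = 4.62² × 1.484 / (4×255) = 0.031054 mm³ per gray-sum
row 0: Σ corner-gray over 13 cells = 6285  → 195.1744
row 1: Σ corner-gray over 13 cells = 5430  → 168.6233
row 2: Σ corner-gray over 13 cells = 4863  → 151.0156
row 3: Σ corner-gray over 13 cells = 6280  → 195.0192
row 4: Σ corner-gray over 13 cells = 6418  → 199.3046
row 5: Σ corner-gray over 13 cells = 5932  → 184.2124
row 6: Σ corner-gray over 13 cells = 6329  → 196.5408
row 7: Σ corner-gray over 13 cells = 6258  → 194.3360
row 8: Σ corner-gray over 13 cells = 6488  → 201.4784
Σ rows: total corner-gray = 54283  → 1685.7048 mm³

1685.705


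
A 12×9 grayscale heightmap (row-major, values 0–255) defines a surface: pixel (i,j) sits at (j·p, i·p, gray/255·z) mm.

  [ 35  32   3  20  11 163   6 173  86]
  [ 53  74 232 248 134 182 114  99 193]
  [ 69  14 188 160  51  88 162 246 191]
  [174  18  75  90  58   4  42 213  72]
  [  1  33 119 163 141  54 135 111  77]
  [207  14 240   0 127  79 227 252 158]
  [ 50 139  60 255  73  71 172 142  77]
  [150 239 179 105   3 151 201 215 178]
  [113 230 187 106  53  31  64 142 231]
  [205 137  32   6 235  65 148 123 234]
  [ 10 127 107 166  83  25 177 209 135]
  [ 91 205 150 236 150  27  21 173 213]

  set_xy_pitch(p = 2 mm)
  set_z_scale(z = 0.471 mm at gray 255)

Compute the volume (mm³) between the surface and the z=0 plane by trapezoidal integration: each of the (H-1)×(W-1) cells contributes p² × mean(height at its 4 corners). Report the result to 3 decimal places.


height_mm = gray/255 × 0.471; cell vol = 2² × mean(4 corners)
unit = 2² × 0.471 / (4×255) = 0.00184706 mm³ per gray-sum
row 0: Σ corner-gray over 8 cells = 3349  → 6.1858
row 1: Σ corner-gray over 8 cells = 4490  → 8.2933
row 2: Σ corner-gray over 8 cells = 3324  → 6.1396
row 3: Σ corner-gray over 8 cells = 2836  → 5.2383
row 4: Σ corner-gray over 8 cells = 3833  → 7.0798
row 5: Σ corner-gray over 8 cells = 4194  → 7.7466
row 6: Σ corner-gray over 8 cells = 4465  → 8.2471
row 7: Σ corner-gray over 8 cells = 4484  → 8.2822
row 8: Σ corner-gray over 8 cells = 3901  → 7.2054
row 9: Σ corner-gray over 8 cells = 3864  → 7.1370
row 10: Σ corner-gray over 8 cells = 4161  → 7.6856
Σ rows: total corner-gray = 42901  → 79.2407 mm³

79.241


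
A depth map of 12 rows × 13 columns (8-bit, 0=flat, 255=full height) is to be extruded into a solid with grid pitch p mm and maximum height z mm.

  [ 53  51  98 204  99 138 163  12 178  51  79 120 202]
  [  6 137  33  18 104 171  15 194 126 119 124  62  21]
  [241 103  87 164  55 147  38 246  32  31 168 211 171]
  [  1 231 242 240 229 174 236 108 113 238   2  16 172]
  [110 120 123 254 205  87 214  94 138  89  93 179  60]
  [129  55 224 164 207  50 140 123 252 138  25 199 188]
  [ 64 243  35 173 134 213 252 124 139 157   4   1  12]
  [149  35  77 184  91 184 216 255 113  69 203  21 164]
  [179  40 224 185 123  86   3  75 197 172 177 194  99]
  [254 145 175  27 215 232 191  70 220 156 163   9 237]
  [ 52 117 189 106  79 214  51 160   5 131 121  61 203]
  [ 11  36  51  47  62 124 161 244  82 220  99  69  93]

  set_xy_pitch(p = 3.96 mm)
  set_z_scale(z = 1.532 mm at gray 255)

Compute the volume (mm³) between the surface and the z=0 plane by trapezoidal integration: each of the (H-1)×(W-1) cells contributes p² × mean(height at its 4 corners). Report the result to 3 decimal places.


1616.947

height_mm = gray/255 × 1.532; cell vol = 3.96² × mean(4 corners)
unit = 3.96² × 1.532 / (4×255) = 0.0235531 mm³ per gray-sum
row 0: Σ corner-gray over 12 cells = 4874  → 114.7980
row 1: Σ corner-gray over 12 cells = 5209  → 122.6883
row 2: Σ corner-gray over 12 cells = 6807  → 160.3263
row 3: Σ corner-gray over 12 cells = 7193  → 169.4178
row 4: Σ corner-gray over 12 cells = 6833  → 160.9387
row 5: Σ corner-gray over 12 cells = 6497  → 153.0248
row 6: Σ corner-gray over 12 cells = 6235  → 146.8539
row 7: Σ corner-gray over 12 cells = 6439  → 151.6587
row 8: Σ corner-gray over 12 cells = 6927  → 163.1527
row 9: Σ corner-gray over 12 cells = 6420  → 151.2112
row 10: Σ corner-gray over 12 cells = 5217  → 122.8768
Σ rows: total corner-gray = 68651  → 1616.9472 mm³


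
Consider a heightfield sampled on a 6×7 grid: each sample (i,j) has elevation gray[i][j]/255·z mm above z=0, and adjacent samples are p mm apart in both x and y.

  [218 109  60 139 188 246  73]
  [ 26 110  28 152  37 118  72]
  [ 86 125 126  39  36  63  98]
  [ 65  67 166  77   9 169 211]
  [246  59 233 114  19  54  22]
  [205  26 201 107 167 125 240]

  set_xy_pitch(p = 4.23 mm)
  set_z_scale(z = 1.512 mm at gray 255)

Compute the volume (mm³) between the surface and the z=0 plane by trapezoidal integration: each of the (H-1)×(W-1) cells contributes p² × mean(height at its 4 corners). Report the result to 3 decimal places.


326.983

height_mm = gray/255 × 1.512; cell vol = 4.23² × mean(4 corners)
unit = 4.23² × 1.512 / (4×255) = 0.0265236 mm³ per gray-sum
row 0: Σ corner-gray over 6 cells = 2763  → 73.2847
row 1: Σ corner-gray over 6 cells = 1950  → 51.7210
row 2: Σ corner-gray over 6 cells = 2214  → 58.7232
row 3: Σ corner-gray over 6 cells = 2478  → 65.7255
row 4: Σ corner-gray over 6 cells = 2923  → 77.5285
Σ rows: total corner-gray = 12328  → 326.9829 mm³


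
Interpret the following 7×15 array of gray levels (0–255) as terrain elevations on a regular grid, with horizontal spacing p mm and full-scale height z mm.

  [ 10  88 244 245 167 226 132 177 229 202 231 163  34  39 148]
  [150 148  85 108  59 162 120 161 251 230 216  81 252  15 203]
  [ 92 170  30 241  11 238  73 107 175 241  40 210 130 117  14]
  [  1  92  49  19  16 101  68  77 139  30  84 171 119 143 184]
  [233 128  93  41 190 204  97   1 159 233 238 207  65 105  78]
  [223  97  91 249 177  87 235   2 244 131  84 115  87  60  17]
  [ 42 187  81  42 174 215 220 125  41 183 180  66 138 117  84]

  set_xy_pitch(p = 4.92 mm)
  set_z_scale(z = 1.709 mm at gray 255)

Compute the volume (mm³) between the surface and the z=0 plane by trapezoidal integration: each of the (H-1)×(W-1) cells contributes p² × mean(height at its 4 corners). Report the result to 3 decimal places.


1758.658

height_mm = gray/255 × 1.709; cell vol = 4.92² × mean(4 corners)
unit = 4.92² × 1.709 / (4×255) = 0.0405576 mm³ per gray-sum
row 0: Σ corner-gray over 14 cells = 8641  → 350.4581
row 1: Σ corner-gray over 14 cells = 7801  → 316.3897
row 2: Σ corner-gray over 14 cells = 6073  → 246.3062
row 3: Σ corner-gray over 14 cells = 6234  → 252.8360
row 4: Σ corner-gray over 14 cells = 7391  → 299.7611
row 5: Σ corner-gray over 14 cells = 7222  → 292.9069
Σ rows: total corner-gray = 43362  → 1758.6580 mm³


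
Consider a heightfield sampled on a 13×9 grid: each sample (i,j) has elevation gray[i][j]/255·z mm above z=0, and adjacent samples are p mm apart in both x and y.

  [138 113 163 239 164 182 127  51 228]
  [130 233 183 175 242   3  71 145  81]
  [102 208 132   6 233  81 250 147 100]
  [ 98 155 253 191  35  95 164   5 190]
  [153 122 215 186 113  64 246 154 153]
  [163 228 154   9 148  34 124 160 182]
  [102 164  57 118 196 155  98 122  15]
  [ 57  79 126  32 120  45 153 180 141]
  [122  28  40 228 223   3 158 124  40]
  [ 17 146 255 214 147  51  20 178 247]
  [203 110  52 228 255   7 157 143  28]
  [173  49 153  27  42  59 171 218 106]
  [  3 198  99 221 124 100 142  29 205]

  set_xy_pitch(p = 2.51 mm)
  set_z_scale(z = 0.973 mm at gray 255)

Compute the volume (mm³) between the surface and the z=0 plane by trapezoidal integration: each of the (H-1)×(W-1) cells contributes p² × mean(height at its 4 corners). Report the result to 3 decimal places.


300.875

height_mm = gray/255 × 0.973; cell vol = 2.51² × mean(4 corners)
unit = 2.51² × 0.973 / (4×255) = 0.0060098 mm³ per gray-sum
row 0: Σ corner-gray over 8 cells = 4759  → 28.6006
row 1: Σ corner-gray over 8 cells = 4631  → 27.8314
row 2: Σ corner-gray over 8 cells = 4400  → 26.4431
row 3: Σ corner-gray over 8 cells = 4590  → 27.5850
row 4: Σ corner-gray over 8 cells = 4565  → 27.4347
row 5: Σ corner-gray over 8 cells = 3996  → 24.0152
row 6: Σ corner-gray over 8 cells = 3605  → 21.6653
row 7: Σ corner-gray over 8 cells = 3438  → 20.6617
row 8: Σ corner-gray over 8 cells = 4056  → 24.3758
row 9: Σ corner-gray over 8 cells = 4421  → 26.5693
row 10: Σ corner-gray over 8 cells = 3852  → 23.1498
row 11: Σ corner-gray over 8 cells = 3751  → 22.5428
Σ rows: total corner-gray = 50064  → 300.8747 mm³


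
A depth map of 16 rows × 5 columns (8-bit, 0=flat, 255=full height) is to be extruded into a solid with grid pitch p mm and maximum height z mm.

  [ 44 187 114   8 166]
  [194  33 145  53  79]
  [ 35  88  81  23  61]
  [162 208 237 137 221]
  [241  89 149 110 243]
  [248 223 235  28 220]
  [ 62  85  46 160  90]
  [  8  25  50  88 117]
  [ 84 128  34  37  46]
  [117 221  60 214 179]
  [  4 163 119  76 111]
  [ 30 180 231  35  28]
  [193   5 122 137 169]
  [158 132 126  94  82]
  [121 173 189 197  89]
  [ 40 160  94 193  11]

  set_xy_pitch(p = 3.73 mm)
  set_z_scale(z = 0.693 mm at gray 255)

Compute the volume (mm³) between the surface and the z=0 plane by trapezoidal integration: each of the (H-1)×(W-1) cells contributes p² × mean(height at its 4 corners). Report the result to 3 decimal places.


height_mm = gray/255 × 0.693; cell vol = 3.73² × mean(4 corners)
unit = 3.73² × 0.693 / (4×255) = 0.00945259 mm³ per gray-sum
row 0: Σ corner-gray over 4 cells = 1563  → 14.7744
row 1: Σ corner-gray over 4 cells = 1215  → 11.4849
row 2: Σ corner-gray over 4 cells = 2027  → 19.1604
row 3: Σ corner-gray over 4 cells = 2727  → 25.7772
row 4: Σ corner-gray over 4 cells = 2620  → 24.7658
row 5: Σ corner-gray over 4 cells = 2174  → 20.5499
row 6: Σ corner-gray over 4 cells = 1185  → 11.2013
row 7: Σ corner-gray over 4 cells = 979  → 9.2541
row 8: Σ corner-gray over 4 cells = 1814  → 17.1470
row 9: Σ corner-gray over 4 cells = 2117  → 20.0111
row 10: Σ corner-gray over 4 cells = 1781  → 16.8351
row 11: Σ corner-gray over 4 cells = 1840  → 17.3928
row 12: Σ corner-gray over 4 cells = 1834  → 17.3360
row 13: Σ corner-gray over 4 cells = 2272  → 21.4763
row 14: Σ corner-gray over 4 cells = 2273  → 21.4857
Σ rows: total corner-gray = 28421  → 268.6520 mm³

268.652


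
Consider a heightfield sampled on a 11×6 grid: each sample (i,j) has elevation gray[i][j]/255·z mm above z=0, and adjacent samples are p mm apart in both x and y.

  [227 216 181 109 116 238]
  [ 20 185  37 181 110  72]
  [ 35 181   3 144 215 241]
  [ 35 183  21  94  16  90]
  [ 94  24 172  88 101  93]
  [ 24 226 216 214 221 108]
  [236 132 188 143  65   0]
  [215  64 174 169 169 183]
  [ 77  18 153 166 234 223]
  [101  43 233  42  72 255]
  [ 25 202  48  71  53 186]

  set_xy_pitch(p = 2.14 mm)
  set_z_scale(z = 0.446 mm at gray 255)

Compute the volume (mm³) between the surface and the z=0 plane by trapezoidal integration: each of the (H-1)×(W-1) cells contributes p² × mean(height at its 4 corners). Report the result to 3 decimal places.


height_mm = gray/255 × 0.446; cell vol = 2.14² × mean(4 corners)
unit = 2.14² × 0.446 / (4×255) = 0.00200245 mm³ per gray-sum
row 0: Σ corner-gray over 5 cells = 2827  → 5.6609
row 1: Σ corner-gray over 5 cells = 2480  → 4.9661
row 2: Σ corner-gray over 5 cells = 2115  → 4.2352
row 3: Σ corner-gray over 5 cells = 1710  → 3.4242
row 4: Σ corner-gray over 5 cells = 2843  → 5.6930
row 5: Σ corner-gray over 5 cells = 3178  → 6.3638
row 6: Σ corner-gray over 5 cells = 2842  → 5.6910
row 7: Σ corner-gray over 5 cells = 2992  → 5.9913
row 8: Σ corner-gray over 5 cells = 2578  → 5.1623
row 9: Σ corner-gray over 5 cells = 2095  → 4.1951
Σ rows: total corner-gray = 25660  → 51.3829 mm³

51.383


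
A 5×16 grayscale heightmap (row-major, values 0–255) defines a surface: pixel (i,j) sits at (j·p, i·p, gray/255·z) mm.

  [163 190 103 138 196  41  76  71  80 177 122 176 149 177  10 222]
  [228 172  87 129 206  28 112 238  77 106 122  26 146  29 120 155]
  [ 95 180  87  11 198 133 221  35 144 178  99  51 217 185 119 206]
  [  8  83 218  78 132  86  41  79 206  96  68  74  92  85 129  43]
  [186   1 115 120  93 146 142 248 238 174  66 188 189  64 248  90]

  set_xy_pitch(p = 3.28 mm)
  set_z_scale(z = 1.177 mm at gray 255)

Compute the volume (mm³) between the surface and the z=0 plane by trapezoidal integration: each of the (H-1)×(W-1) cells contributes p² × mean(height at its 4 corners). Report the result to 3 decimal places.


height_mm = gray/255 × 1.177; cell vol = 3.28² × mean(4 corners)
unit = 3.28² × 1.177 / (4×255) = 0.0124143 mm³ per gray-sum
row 0: Σ corner-gray over 15 cells = 7376  → 91.5682
row 1: Σ corner-gray over 15 cells = 7596  → 94.2994
row 2: Σ corner-gray over 15 cells = 7002  → 86.9253
row 3: Σ corner-gray over 15 cells = 7325  → 90.9351
Σ rows: total corner-gray = 29299  → 363.7280 mm³

363.728


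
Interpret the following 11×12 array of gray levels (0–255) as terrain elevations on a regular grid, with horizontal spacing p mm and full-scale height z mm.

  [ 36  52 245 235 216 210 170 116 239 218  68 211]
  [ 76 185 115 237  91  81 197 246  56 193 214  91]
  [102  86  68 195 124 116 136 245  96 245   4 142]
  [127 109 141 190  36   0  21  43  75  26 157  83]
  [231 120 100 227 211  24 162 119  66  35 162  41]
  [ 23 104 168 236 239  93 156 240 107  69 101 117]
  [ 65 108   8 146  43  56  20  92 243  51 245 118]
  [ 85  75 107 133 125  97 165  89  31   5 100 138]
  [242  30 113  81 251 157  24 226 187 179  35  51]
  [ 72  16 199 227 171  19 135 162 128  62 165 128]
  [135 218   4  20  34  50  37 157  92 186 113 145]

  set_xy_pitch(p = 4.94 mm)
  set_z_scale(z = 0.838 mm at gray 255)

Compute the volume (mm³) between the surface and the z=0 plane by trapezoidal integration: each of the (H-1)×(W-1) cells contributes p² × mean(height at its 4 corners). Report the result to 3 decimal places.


1075.501

height_mm = gray/255 × 0.838; cell vol = 4.94² × mean(4 corners)
unit = 4.94² × 0.838 / (4×255) = 0.0200492 mm³ per gray-sum
row 0: Σ corner-gray over 11 cells = 7182  → 143.9936
row 1: Σ corner-gray over 11 cells = 6271  → 125.7287
row 2: Σ corner-gray over 11 cells = 4680  → 93.8304
row 3: Σ corner-gray over 11 cells = 4530  → 90.8230
row 4: Σ corner-gray over 11 cells = 5890  → 118.0900
row 5: Σ corner-gray over 11 cells = 5373  → 107.7245
row 6: Σ corner-gray over 11 cells = 4284  → 85.8909
row 7: Σ corner-gray over 11 cells = 4936  → 98.9630
row 8: Σ corner-gray over 11 cells = 5627  → 112.8170
row 9: Σ corner-gray over 11 cells = 4870  → 97.6398
Σ rows: total corner-gray = 53643  → 1075.5010 mm³


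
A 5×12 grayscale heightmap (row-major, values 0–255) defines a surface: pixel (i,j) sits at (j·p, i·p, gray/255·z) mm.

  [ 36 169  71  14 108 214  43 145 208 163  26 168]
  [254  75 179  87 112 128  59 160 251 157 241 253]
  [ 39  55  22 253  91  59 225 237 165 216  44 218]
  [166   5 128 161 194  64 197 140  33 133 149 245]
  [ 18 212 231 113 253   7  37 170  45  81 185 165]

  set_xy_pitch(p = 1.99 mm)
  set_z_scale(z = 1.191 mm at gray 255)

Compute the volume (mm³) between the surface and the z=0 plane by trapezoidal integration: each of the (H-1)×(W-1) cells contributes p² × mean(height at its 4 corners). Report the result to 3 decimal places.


110.084

height_mm = gray/255 × 1.191; cell vol = 1.99² × mean(4 corners)
unit = 1.99² × 1.191 / (4×255) = 0.004624 mm³ per gray-sum
row 0: Σ corner-gray over 11 cells = 5931  → 27.4249
row 1: Σ corner-gray over 11 cells = 6396  → 29.5751
row 2: Σ corner-gray over 11 cells = 5810  → 26.8654
row 3: Σ corner-gray over 11 cells = 5670  → 26.2181
Σ rows: total corner-gray = 23807  → 110.0835 mm³


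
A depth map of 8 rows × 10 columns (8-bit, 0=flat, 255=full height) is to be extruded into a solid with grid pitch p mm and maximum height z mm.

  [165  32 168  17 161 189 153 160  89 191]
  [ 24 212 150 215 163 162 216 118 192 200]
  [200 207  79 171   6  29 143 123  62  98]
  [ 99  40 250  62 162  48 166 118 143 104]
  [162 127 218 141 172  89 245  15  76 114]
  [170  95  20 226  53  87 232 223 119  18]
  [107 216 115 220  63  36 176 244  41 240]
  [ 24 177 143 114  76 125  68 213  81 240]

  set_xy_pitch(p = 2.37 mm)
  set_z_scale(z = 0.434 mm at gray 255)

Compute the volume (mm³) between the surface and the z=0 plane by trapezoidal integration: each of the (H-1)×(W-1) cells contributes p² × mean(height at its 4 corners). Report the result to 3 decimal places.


80.225

height_mm = gray/255 × 0.434; cell vol = 2.37² × mean(4 corners)
unit = 2.37² × 0.434 / (4×255) = 0.00238994 mm³ per gray-sum
row 0: Σ corner-gray over 9 cells = 5374  → 12.8435
row 1: Σ corner-gray over 9 cells = 5018  → 11.9927
row 2: Σ corner-gray over 9 cells = 4119  → 9.8441
row 3: Σ corner-gray over 9 cells = 4623  → 11.0487
row 4: Σ corner-gray over 9 cells = 4740  → 11.3283
row 5: Σ corner-gray over 9 cells = 4867  → 11.6318
row 6: Σ corner-gray over 9 cells = 4827  → 11.5362
Σ rows: total corner-gray = 33568  → 80.2254 mm³
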